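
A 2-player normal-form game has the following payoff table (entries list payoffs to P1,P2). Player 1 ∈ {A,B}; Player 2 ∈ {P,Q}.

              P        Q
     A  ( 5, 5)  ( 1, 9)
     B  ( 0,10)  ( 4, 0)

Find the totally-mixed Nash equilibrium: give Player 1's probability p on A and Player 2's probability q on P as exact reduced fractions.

P1 indiff ⇒ q·5+(1-q)·1 = q·0+(1-q)·4 ⇒ q(5) = (1-q)(3) ⇒ q = 3/8
P2 indiff ⇒ p·5+(1-p)·10 = p·9+(1-p)·0 ⇒ p(-4) = (1-p)(-10) ⇒ p = 5/7

P1 mixes 5/7 on A; P2 mixes 3/8 on P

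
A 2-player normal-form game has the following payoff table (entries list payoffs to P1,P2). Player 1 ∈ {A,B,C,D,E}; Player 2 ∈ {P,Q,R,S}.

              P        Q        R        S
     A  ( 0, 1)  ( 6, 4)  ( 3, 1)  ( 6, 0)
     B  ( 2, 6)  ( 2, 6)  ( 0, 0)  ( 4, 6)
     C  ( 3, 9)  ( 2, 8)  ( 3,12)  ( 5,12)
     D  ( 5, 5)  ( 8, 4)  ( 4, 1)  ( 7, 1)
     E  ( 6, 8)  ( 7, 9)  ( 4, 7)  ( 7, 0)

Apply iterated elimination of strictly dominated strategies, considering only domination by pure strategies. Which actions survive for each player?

P1 drop A (D beats it: P:5>0 Q:8>6 R:4>3 S:7>6)
P1 drop B (D beats it: P:5>2 Q:8>2 R:4>0 S:7>4)
P1 drop C (D beats it: P:5>3 Q:8>2 R:4>3 S:7>5)
P2 drop R (P beats it: D:5>1 E:8>7)
P2 drop S (P beats it: D:5>1 E:8>0)
P1→{D,E} P2→{P,Q}

Remaining: P1:{D,E} P2:{P,Q}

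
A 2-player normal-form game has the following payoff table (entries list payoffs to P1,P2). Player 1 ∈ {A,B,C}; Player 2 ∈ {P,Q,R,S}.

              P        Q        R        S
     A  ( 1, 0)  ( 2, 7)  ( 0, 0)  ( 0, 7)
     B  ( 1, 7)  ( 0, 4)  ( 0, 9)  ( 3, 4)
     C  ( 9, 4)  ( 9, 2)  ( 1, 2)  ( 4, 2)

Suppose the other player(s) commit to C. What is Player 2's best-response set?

u_2(P vs C) = 4
u_2(Q vs C) = 2
u_2(R vs C) = 2
u_2(S vs C) = 2
max payoff 4 at {P}

argmax u_2 = {P}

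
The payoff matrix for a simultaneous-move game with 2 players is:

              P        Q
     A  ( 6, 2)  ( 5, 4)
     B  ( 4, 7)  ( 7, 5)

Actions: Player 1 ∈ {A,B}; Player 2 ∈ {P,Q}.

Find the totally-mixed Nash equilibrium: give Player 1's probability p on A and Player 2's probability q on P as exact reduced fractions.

(p,q) = (1/2, 1/2)

P1 indiff ⇒ q·6+(1-q)·5 = q·4+(1-q)·7 ⇒ q(2) = (1-q)(2) ⇒ q = 1/2
P2 indiff ⇒ p·2+(1-p)·7 = p·4+(1-p)·5 ⇒ p(-2) = (1-p)(-2) ⇒ p = 1/2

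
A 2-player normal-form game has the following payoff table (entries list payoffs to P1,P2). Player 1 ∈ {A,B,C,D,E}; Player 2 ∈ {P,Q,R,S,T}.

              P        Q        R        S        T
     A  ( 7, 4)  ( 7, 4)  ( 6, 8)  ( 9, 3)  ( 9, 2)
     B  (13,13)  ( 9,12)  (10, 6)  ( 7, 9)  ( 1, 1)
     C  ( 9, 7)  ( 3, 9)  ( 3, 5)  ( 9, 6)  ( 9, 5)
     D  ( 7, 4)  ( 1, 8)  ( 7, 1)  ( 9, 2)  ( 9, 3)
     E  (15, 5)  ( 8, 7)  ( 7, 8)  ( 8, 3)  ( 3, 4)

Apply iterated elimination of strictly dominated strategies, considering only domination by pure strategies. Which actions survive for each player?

P2 drop S (P beats it: A:4>3 B:13>9 C:7>6 D:4>2 E:5>3)
P2 drop T (P beats it: A:4>2 B:13>1 C:7>5 D:4>3 E:5>4)
P1 drop A (B beats it: P:13>7 Q:9>7 R:10>6)
P1 drop C (B beats it: P:13>9 Q:9>3 R:10>3)
P1 drop D (B beats it: P:13>7 Q:9>1 R:10>7)
P1→{B,E} P2→{P,Q,R}

IESDS → P1:{B,E} P2:{P,Q,R}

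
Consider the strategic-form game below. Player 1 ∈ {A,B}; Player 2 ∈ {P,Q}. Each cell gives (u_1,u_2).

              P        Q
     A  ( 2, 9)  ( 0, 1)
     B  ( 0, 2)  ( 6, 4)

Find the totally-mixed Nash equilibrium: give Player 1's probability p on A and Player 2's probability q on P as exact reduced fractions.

P1 indiff ⇒ q·2+(1-q)·0 = q·0+(1-q)·6 ⇒ q(2) = (1-q)(6) ⇒ q = 3/4
P2 indiff ⇒ p·9+(1-p)·2 = p·1+(1-p)·4 ⇒ p(8) = (1-p)(2) ⇒ p = 1/5

P1 mixes 1/5 on A; P2 mixes 3/4 on P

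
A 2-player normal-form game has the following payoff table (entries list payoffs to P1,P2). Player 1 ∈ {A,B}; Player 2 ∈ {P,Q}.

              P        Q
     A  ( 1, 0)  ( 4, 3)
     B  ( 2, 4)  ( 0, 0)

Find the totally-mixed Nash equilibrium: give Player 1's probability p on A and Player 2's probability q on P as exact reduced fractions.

P1 mixes 4/7 on A; P2 mixes 4/5 on P

P1 indiff ⇒ q·1+(1-q)·4 = q·2+(1-q)·0 ⇒ q(-1) = (1-q)(-4) ⇒ q = 4/5
P2 indiff ⇒ p·0+(1-p)·4 = p·3+(1-p)·0 ⇒ p(-3) = (1-p)(-4) ⇒ p = 4/7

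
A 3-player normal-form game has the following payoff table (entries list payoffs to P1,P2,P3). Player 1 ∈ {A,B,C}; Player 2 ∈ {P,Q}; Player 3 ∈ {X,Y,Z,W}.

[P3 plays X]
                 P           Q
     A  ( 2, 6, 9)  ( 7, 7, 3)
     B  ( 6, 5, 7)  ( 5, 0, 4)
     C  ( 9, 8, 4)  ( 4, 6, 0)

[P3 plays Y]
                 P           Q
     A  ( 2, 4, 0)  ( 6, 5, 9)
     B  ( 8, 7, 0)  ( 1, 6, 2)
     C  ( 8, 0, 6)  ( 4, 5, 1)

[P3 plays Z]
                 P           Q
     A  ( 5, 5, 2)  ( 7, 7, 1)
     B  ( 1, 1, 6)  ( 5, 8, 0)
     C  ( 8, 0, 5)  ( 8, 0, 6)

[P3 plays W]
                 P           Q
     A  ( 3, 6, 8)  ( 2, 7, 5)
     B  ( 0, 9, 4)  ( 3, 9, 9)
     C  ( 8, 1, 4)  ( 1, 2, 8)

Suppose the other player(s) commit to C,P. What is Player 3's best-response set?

u_3(X vs C,P) = 4
u_3(Y vs C,P) = 6
u_3(Z vs C,P) = 5
u_3(W vs C,P) = 4
max payoff 6 at {Y}

BR_3 = {Y}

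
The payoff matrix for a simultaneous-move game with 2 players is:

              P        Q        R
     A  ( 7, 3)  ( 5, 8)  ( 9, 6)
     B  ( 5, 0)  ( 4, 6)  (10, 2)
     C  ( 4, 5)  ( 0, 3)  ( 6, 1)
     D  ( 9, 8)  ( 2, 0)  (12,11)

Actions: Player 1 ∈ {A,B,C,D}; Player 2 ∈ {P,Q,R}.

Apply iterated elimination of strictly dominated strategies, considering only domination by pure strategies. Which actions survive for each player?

P1 drop C (A beats it: P:7>4 Q:5>0 R:9>6)
P2 drop P (R beats it: A:6>3 B:2>0 D:11>8)
P1→{A,B,D} P2→{Q,R}

IESDS → P1:{A,B,D} P2:{Q,R}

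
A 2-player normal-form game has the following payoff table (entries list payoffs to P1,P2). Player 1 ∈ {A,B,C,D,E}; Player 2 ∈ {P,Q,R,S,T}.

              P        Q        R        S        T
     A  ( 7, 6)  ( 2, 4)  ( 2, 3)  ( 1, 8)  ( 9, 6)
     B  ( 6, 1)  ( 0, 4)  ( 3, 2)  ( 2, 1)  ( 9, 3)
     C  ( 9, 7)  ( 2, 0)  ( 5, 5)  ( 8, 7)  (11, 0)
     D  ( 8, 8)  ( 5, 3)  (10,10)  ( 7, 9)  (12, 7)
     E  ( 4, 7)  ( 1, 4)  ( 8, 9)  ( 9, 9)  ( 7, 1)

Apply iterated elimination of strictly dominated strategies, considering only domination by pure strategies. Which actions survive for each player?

Survivors P1:{C,D,E} P2:{P,R,S}

P1 drop A (D beats it: P:8>7 Q:5>2 R:10>2 S:7>1 T:12>9)
P1 drop B (C beats it: P:9>6 Q:2>0 R:5>3 S:8>2 T:11>9)
P2 drop Q (P beats it: C:7>0 D:8>3 E:7>4)
P2 drop T (P beats it: C:7>0 D:8>7 E:7>1)
P1→{C,D,E} P2→{P,R,S}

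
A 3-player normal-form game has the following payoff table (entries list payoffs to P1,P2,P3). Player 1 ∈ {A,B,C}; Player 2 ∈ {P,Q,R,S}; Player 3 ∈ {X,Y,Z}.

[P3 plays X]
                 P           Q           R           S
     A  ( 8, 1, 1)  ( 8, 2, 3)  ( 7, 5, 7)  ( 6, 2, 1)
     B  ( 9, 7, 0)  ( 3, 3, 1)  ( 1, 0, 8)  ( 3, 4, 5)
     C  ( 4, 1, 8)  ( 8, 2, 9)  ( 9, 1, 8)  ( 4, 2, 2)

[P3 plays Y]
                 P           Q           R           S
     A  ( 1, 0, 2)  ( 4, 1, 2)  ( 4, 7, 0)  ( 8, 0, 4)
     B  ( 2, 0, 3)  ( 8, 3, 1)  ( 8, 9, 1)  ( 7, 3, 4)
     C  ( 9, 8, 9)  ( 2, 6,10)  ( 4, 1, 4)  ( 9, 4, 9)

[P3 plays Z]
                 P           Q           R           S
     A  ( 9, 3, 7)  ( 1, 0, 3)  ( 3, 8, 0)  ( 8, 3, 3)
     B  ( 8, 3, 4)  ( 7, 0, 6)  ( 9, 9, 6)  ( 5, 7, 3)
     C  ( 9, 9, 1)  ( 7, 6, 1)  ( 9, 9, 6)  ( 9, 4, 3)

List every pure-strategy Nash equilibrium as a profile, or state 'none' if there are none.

(A,P,X): not NE [P1→B gives 9>8; P2→R gives 5>1; P3→Z gives 7>1]
(A,P,Y): not NE [P1→C gives 9>1; P2→R gives 7>0; P3→Z gives 7>2]
(A,P,Z): not NE [P2→R gives 8>3]
(A,Q,X): not NE [P2→R gives 5>2]
(A,Q,Y): not NE [P1→B gives 8>4; P2→R gives 7>1; P3→Z gives 3>2]
(A,Q,Z): not NE [P1→C gives 7>1; P2→R gives 8>0]
(A,R,X): not NE [P1→C gives 9>7]
(A,R,Y): not NE [P1→B gives 8>4; P3→X gives 7>0]
(A,R,Z): not NE [P1→C gives 9>3; P3→X gives 7>0]
(A,S,X): not NE [P2→R gives 5>2; P3→Y gives 4>1]
(A,S,Y): not NE [P1→C gives 9>8; P2→R gives 7>0]
(A,S,Z): not NE [P1→C gives 9>8; P2→R gives 8>3; P3→Y gives 4>3]
(B,P,X): not NE [P3→Z gives 4>0]
(B,P,Y): not NE [P1→C gives 9>2; P2→R gives 9>0; P3→Z gives 4>3]
(B,P,Z): not NE [P1→C gives 9>8; P2→R gives 9>3]
(B,Q,X): not NE [P1→C gives 8>3; P2→P gives 7>3; P3→Z gives 6>1]
(B,Q,Y): not NE [P2→R gives 9>3; P3→Z gives 6>1]
(B,Q,Z): not NE [P2→R gives 9>0]
(B,R,X): not NE [P1→C gives 9>1; P2→P gives 7>0]
(B,R,Y): not NE [P3→X gives 8>1]
(B,R,Z): not NE [P3→X gives 8>6]
(B,S,X): not NE [P1→A gives 6>3; P2→P gives 7>4]
(B,S,Y): not NE [P1→C gives 9>7; P2→R gives 9>3; P3→X gives 5>4]
(B,S,Z): not NE [P1→C gives 9>5; P2→R gives 9>7; P3→X gives 5>3]
(C,P,X): not NE [P1→B gives 9>4; P2→S gives 2>1; P3→Y gives 9>8]
(C,P,Y): NE
(C,P,Z): not NE [P3→Y gives 9>1]
(C,Q,X): not NE [P3→Y gives 10>9]
(C,Q,Y): not NE [P1→B gives 8>2; P2→P gives 8>6]
(C,Q,Z): not NE [P2→R gives 9>6; P3→Y gives 10>1]
(C,R,X): not NE [P2→S gives 2>1]
(C,R,Y): not NE [P1→B gives 8>4; P2→P gives 8>1; P3→X gives 8>4]
(C,R,Z): not NE [P3→X gives 8>6]
(C,S,X): not NE [P1→A gives 6>4; P3→Y gives 9>2]
(C,S,Y): not NE [P2→P gives 8>4]
(C,S,Z): not NE [P2→R gives 9>4; P3→Y gives 9>3]

Nash profiles: (C,P,Y)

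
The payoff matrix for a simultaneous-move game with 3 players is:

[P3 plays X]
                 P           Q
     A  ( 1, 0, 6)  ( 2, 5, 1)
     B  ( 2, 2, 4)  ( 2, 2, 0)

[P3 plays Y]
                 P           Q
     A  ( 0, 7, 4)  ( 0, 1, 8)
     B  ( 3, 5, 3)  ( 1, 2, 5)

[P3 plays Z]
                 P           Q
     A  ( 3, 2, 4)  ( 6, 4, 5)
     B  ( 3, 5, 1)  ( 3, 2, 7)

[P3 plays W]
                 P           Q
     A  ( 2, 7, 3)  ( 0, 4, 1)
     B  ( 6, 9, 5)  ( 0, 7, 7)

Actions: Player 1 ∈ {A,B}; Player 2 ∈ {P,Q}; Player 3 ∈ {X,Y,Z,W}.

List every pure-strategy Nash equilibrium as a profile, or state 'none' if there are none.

(A,P,X): not NE [P1→B gives 2>1; P2→Q gives 5>0]
(A,P,Y): not NE [P1→B gives 3>0; P3→X gives 6>4]
(A,P,Z): not NE [P2→Q gives 4>2; P3→X gives 6>4]
(A,P,W): not NE [P1→B gives 6>2; P3→X gives 6>3]
(A,Q,X): not NE [P3→Y gives 8>1]
(A,Q,Y): not NE [P1→B gives 1>0; P2→P gives 7>1]
(A,Q,Z): not NE [P3→Y gives 8>5]
(A,Q,W): not NE [P2→P gives 7>4; P3→Y gives 8>1]
(B,P,X): not NE [P3→W gives 5>4]
(B,P,Y): not NE [P3→W gives 5>3]
(B,P,Z): not NE [P3→W gives 5>1]
(B,P,W): NE
(B,Q,X): not NE [P3→W gives 7>0]
(B,Q,Y): not NE [P2→P gives 5>2; P3→W gives 7>5]
(B,Q,Z): not NE [P1→A gives 6>3; P2→P gives 5>2]
(B,Q,W): not NE [P2→P gives 9>7]

NE set: (B,P,W)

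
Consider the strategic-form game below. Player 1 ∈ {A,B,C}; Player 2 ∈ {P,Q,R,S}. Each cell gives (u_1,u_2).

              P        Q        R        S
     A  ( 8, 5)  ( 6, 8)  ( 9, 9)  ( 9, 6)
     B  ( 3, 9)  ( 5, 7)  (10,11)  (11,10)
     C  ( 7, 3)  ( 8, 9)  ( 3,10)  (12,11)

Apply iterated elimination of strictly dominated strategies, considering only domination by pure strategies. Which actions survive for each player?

P2 drop P (R beats it: A:9>5 B:11>9 C:10>3)
P2 drop Q (R beats it: A:9>8 B:11>7 C:10>9)
P1 drop A (B beats it: R:10>9 S:11>9)
P1→{B,C} P2→{R,S}

IESDS → P1:{B,C} P2:{R,S}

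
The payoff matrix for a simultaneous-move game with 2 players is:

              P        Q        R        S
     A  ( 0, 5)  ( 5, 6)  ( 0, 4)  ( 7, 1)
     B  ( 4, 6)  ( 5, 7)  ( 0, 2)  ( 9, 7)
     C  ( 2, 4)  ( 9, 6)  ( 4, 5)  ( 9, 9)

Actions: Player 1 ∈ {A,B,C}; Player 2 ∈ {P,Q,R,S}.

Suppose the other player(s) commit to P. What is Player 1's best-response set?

argmax u_1 = {B}

u_1(A vs P) = 0
u_1(B vs P) = 4
u_1(C vs P) = 2
max payoff 4 at {B}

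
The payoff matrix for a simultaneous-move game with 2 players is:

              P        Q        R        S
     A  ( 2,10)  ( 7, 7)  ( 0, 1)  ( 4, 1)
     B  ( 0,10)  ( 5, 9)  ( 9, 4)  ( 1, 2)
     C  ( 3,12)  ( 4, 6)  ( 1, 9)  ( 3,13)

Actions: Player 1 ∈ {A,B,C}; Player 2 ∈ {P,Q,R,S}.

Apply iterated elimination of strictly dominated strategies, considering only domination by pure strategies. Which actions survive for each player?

Survivors P1:{A,C} P2:{P,S}

P2 drop Q (P beats it: A:10>7 B:10>9 C:12>6)
P2 drop R (P beats it: A:10>1 B:10>4 C:12>9)
P1 drop B (A beats it: P:2>0 S:4>1)
P1→{A,C} P2→{P,S}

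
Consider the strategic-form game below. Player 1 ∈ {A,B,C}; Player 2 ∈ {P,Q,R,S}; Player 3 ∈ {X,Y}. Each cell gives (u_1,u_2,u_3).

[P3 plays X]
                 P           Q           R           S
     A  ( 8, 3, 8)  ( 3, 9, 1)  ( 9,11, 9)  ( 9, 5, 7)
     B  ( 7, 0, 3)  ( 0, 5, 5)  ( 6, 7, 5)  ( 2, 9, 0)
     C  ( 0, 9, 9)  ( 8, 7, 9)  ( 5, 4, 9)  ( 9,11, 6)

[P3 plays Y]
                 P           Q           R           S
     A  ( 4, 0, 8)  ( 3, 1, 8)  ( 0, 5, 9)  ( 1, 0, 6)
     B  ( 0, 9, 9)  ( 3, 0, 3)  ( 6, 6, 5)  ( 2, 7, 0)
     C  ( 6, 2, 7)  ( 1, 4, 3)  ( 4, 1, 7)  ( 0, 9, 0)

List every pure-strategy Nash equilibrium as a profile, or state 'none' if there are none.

(A,P,X): not NE [P2→R gives 11>3]
(A,P,Y): not NE [P1→C gives 6>4; P2→R gives 5>0]
(A,Q,X): not NE [P1→C gives 8>3; P2→R gives 11>9; P3→Y gives 8>1]
(A,Q,Y): not NE [P2→R gives 5>1]
(A,R,X): NE
(A,R,Y): not NE [P1→B gives 6>0]
(A,S,X): not NE [P2→R gives 11>5]
(A,S,Y): not NE [P1→B gives 2>1; P2→R gives 5>0; P3→X gives 7>6]
(B,P,X): not NE [P1→A gives 8>7; P2→S gives 9>0; P3→Y gives 9>3]
(B,P,Y): not NE [P1→C gives 6>0]
(B,Q,X): not NE [P1→C gives 8>0; P2→S gives 9>5]
(B,Q,Y): not NE [P2→P gives 9>0; P3→X gives 5>3]
(B,R,X): not NE [P1→A gives 9>6; P2→S gives 9>7]
(B,R,Y): not NE [P2→P gives 9>6]
(B,S,X): not NE [P1→C gives 9>2]
(B,S,Y): not NE [P2→P gives 9>7]
(C,P,X): not NE [P1→A gives 8>0; P2→S gives 11>9]
(C,P,Y): not NE [P2→S gives 9>2; P3→X gives 9>7]
(C,Q,X): not NE [P2→S gives 11>7]
(C,Q,Y): not NE [P1→B gives 3>1; P2→S gives 9>4; P3→X gives 9>3]
(C,R,X): not NE [P1→A gives 9>5; P2→S gives 11>4]
(C,R,Y): not NE [P1→B gives 6>4; P2→S gives 9>1; P3→X gives 9>7]
(C,S,X): NE
(C,S,Y): not NE [P1→B gives 2>0; P3→X gives 6>0]

PSNE = {(A,R,X), (C,S,X)}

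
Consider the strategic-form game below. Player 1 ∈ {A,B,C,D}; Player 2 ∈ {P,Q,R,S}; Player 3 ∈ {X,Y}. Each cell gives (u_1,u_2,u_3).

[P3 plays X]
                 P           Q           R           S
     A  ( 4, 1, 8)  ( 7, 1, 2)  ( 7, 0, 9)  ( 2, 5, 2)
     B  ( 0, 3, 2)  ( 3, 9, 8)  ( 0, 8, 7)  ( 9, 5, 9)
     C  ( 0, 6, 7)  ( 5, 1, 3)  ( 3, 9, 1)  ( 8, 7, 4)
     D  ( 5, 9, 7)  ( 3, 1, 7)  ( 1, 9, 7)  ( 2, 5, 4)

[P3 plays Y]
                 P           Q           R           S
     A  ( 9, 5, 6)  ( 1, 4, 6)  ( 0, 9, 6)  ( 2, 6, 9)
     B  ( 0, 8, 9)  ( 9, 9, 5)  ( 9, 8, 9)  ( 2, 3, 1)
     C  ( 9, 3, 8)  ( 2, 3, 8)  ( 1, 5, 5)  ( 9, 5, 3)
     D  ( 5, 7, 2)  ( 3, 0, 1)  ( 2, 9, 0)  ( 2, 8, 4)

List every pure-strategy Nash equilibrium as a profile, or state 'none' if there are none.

(A,P,X): not NE [P1→D gives 5>4; P2→S gives 5>1]
(A,P,Y): not NE [P2→R gives 9>5; P3→X gives 8>6]
(A,Q,X): not NE [P2→S gives 5>1; P3→Y gives 6>2]
(A,Q,Y): not NE [P1→B gives 9>1; P2→R gives 9>4]
(A,R,X): not NE [P2→S gives 5>0]
(A,R,Y): not NE [P1→B gives 9>0; P3→X gives 9>6]
(A,S,X): not NE [P1→B gives 9>2; P3→Y gives 9>2]
(A,S,Y): not NE [P1→C gives 9>2; P2→R gives 9>6]
(B,P,X): not NE [P1→D gives 5>0; P2→Q gives 9>3; P3→Y gives 9>2]
(B,P,Y): not NE [P1→C gives 9>0; P2→Q gives 9>8]
(B,Q,X): not NE [P1→A gives 7>3]
(B,Q,Y): not NE [P3→X gives 8>5]
(B,R,X): not NE [P1→A gives 7>0; P2→Q gives 9>8; P3→Y gives 9>7]
(B,R,Y): not NE [P2→Q gives 9>8]
(B,S,X): not NE [P2→Q gives 9>5]
(B,S,Y): not NE [P1→C gives 9>2; P2→Q gives 9>3; P3→X gives 9>1]
(C,P,X): not NE [P1→D gives 5>0; P2→R gives 9>6; P3→Y gives 8>7]
(C,P,Y): not NE [P2→S gives 5>3]
(C,Q,X): not NE [P1→A gives 7>5; P2→R gives 9>1; P3→Y gives 8>3]
(C,Q,Y): not NE [P1→B gives 9>2; P2→S gives 5>3]
(C,R,X): not NE [P1→A gives 7>3; P3→Y gives 5>1]
(C,R,Y): not NE [P1→B gives 9>1]
(C,S,X): not NE [P1→B gives 9>8; P2→R gives 9>7]
(C,S,Y): not NE [P3→X gives 4>3]
(D,P,X): NE
(D,P,Y): not NE [P1→C gives 9>5; P2→R gives 9>7; P3→X gives 7>2]
(D,Q,X): not NE [P1→A gives 7>3; P2→R gives 9>1]
(D,Q,Y): not NE [P1→B gives 9>3; P2→R gives 9>0; P3→X gives 7>1]
(D,R,X): not NE [P1→A gives 7>1]
(D,R,Y): not NE [P1→B gives 9>2; P3→X gives 7>0]
(D,S,X): not NE [P1→B gives 9>2; P2→R gives 9>5]
(D,S,Y): not NE [P1→C gives 9>2; P2→R gives 9>8]

NE set: (D,P,X)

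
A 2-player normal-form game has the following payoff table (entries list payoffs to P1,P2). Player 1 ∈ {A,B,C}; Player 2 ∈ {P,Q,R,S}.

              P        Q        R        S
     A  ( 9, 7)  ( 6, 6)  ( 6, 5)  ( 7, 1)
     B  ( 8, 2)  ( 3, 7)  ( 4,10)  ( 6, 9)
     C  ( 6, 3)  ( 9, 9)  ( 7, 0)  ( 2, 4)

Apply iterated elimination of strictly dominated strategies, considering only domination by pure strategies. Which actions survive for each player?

Survivors P1:{A,C} P2:{P,Q}

P1 drop B (A beats it: P:9>8 Q:6>3 R:6>4 S:7>6)
P2 drop R (P beats it: A:7>5 C:3>0)
P2 drop S (Q beats it: A:6>1 C:9>4)
P1→{A,C} P2→{P,Q}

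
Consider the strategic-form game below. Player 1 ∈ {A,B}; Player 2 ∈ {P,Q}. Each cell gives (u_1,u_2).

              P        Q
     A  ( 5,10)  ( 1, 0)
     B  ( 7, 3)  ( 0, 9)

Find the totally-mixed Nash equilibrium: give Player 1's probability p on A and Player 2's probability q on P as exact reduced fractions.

P1 mixes 3/8 on A; P2 mixes 1/3 on P

P1 indiff ⇒ q·5+(1-q)·1 = q·7+(1-q)·0 ⇒ q(-2) = (1-q)(-1) ⇒ q = 1/3
P2 indiff ⇒ p·10+(1-p)·3 = p·0+(1-p)·9 ⇒ p(10) = (1-p)(6) ⇒ p = 3/8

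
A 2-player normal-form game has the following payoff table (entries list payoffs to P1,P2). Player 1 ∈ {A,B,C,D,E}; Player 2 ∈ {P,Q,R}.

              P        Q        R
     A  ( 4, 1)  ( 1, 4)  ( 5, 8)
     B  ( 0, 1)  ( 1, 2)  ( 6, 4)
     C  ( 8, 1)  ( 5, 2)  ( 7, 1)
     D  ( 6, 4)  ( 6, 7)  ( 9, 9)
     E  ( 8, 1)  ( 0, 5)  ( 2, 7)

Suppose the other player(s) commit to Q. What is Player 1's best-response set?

P1 best: {D}

u_1(A vs Q) = 1
u_1(B vs Q) = 1
u_1(C vs Q) = 5
u_1(D vs Q) = 6
u_1(E vs Q) = 0
max payoff 6 at {D}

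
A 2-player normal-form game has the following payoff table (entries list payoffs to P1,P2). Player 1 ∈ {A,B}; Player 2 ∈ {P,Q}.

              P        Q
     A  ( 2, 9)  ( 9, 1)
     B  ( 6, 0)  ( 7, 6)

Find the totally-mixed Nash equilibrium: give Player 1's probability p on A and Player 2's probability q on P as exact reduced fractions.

(p,q) = (3/7, 1/3)

P1 indiff ⇒ q·2+(1-q)·9 = q·6+(1-q)·7 ⇒ q(-4) = (1-q)(-2) ⇒ q = 1/3
P2 indiff ⇒ p·9+(1-p)·0 = p·1+(1-p)·6 ⇒ p(8) = (1-p)(6) ⇒ p = 3/7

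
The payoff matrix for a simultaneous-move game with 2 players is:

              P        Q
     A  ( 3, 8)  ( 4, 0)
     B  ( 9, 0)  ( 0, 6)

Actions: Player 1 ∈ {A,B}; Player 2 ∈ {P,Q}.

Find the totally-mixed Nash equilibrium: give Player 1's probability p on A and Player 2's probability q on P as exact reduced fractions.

(p,q) = (3/7, 2/5)

P1 indiff ⇒ q·3+(1-q)·4 = q·9+(1-q)·0 ⇒ q(-6) = (1-q)(-4) ⇒ q = 2/5
P2 indiff ⇒ p·8+(1-p)·0 = p·0+(1-p)·6 ⇒ p(8) = (1-p)(6) ⇒ p = 3/7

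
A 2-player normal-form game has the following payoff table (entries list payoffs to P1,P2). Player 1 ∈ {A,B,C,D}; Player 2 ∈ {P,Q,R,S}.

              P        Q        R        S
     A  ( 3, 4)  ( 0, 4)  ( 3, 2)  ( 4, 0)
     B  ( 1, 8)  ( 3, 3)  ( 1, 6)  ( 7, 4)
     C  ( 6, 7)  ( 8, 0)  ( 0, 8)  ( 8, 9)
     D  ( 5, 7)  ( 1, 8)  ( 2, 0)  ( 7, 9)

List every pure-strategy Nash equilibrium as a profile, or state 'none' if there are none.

(A,P): not NE [P1→C gives 6>3]
(A,Q): not NE [P1→C gives 8>0]
(A,R): not NE [P2→Q gives 4>2]
(A,S): not NE [P1→C gives 8>4; P2→Q gives 4>0]
(B,P): not NE [P1→C gives 6>1]
(B,Q): not NE [P1→C gives 8>3; P2→P gives 8>3]
(B,R): not NE [P1→A gives 3>1; P2→P gives 8>6]
(B,S): not NE [P1→C gives 8>7; P2→P gives 8>4]
(C,P): not NE [P2→S gives 9>7]
(C,Q): not NE [P2→S gives 9>0]
(C,R): not NE [P1→A gives 3>0; P2→S gives 9>8]
(C,S): NE
(D,P): not NE [P1→C gives 6>5; P2→S gives 9>7]
(D,Q): not NE [P1→C gives 8>1; P2→S gives 9>8]
(D,R): not NE [P1→A gives 3>2; P2→S gives 9>0]
(D,S): not NE [P1→C gives 8>7]

Nash profiles: (C,S)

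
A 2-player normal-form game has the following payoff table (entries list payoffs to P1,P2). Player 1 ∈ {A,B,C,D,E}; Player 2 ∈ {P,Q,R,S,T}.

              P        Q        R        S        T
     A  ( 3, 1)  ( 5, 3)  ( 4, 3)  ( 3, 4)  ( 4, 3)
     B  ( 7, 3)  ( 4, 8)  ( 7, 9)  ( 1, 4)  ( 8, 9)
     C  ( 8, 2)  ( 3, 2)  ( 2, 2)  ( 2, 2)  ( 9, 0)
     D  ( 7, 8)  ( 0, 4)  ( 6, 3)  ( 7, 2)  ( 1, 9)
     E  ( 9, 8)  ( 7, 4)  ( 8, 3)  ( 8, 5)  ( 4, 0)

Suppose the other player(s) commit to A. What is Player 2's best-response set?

u_2(P vs A) = 1
u_2(Q vs A) = 3
u_2(R vs A) = 3
u_2(S vs A) = 4
u_2(T vs A) = 3
max payoff 4 at {S}

argmax u_2 = {S}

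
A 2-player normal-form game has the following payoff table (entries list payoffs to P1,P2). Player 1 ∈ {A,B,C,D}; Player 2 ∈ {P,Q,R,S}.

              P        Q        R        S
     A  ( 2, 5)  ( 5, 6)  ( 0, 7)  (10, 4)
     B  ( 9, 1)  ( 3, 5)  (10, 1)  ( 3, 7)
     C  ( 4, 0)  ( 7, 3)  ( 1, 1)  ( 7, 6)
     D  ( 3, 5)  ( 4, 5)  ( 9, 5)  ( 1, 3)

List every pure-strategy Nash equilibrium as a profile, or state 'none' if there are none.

Equilibria: none

(A,P): not NE [P1→B gives 9>2; P2→R gives 7>5]
(A,Q): not NE [P1→C gives 7>5; P2→R gives 7>6]
(A,R): not NE [P1→B gives 10>0]
(A,S): not NE [P2→R gives 7>4]
(B,P): not NE [P2→S gives 7>1]
(B,Q): not NE [P1→C gives 7>3; P2→S gives 7>5]
(B,R): not NE [P2→S gives 7>1]
(B,S): not NE [P1→A gives 10>3]
(C,P): not NE [P1→B gives 9>4; P2→S gives 6>0]
(C,Q): not NE [P2→S gives 6>3]
(C,R): not NE [P1→B gives 10>1; P2→S gives 6>1]
(C,S): not NE [P1→A gives 10>7]
(D,P): not NE [P1→B gives 9>3]
(D,Q): not NE [P1→C gives 7>4]
(D,R): not NE [P1→B gives 10>9]
(D,S): not NE [P1→A gives 10>1; P2→R gives 5>3]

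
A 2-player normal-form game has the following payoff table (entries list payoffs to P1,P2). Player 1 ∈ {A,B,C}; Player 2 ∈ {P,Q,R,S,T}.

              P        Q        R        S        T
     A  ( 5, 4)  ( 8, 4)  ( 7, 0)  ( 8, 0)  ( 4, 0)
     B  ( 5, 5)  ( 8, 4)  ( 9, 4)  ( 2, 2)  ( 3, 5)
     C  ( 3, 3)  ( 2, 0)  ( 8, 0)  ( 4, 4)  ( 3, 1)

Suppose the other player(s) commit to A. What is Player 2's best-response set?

P2 best: {P,Q}

u_2(P vs A) = 4
u_2(Q vs A) = 4
u_2(R vs A) = 0
u_2(S vs A) = 0
u_2(T vs A) = 0
max payoff 4 at {P,Q}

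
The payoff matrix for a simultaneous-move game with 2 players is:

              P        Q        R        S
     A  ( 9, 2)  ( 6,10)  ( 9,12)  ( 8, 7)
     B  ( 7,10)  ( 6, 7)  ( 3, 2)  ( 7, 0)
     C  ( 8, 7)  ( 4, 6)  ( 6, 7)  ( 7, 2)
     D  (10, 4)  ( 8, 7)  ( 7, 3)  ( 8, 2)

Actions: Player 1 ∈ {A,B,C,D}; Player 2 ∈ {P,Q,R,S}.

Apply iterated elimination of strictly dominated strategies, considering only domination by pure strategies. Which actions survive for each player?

IESDS → P1:{A,D} P2:{Q,R}

P1 drop B (D beats it: P:10>7 Q:8>6 R:7>3 S:8>7)
P1 drop C (A beats it: P:9>8 Q:6>4 R:9>6 S:8>7)
P2 drop P (Q beats it: A:10>2 D:7>4)
P2 drop S (Q beats it: A:10>7 D:7>2)
P1→{A,D} P2→{Q,R}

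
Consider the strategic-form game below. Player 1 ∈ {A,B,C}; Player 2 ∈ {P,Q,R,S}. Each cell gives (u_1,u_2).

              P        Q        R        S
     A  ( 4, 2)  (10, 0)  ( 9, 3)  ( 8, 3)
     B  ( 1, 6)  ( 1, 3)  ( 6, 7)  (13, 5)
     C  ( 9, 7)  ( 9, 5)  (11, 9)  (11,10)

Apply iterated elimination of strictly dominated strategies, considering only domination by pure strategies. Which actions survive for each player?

Remaining: P1:{B,C} P2:{R,S}

P2 drop P (R beats it: A:3>2 B:7>6 C:9>7)
P2 drop Q (R beats it: A:3>0 B:7>3 C:9>5)
P1 drop A (C beats it: R:11>9 S:11>8)
P1→{B,C} P2→{R,S}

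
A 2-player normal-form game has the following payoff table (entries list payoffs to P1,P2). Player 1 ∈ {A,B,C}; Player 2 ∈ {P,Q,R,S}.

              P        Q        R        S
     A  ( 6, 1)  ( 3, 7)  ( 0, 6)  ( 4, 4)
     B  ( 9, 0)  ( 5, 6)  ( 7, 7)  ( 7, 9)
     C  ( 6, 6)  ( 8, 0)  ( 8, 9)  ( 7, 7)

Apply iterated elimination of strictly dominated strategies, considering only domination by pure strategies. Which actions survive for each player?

Remaining: P1:{B,C} P2:{R,S}

P1 drop A (B beats it: P:9>6 Q:5>3 R:7>0 S:7>4)
P2 drop P (R beats it: B:7>0 C:9>6)
P2 drop Q (R beats it: B:7>6 C:9>0)
P1→{B,C} P2→{R,S}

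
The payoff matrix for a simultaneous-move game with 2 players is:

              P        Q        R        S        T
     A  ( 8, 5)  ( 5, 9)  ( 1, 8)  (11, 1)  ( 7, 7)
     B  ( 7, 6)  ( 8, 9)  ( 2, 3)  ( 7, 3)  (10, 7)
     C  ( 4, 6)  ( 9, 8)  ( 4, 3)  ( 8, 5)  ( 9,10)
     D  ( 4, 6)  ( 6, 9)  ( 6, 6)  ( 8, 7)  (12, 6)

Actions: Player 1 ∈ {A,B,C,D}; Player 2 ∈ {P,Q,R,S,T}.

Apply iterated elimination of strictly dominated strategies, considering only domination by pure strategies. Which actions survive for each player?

Remaining: P1:{B,C,D} P2:{Q,T}

P2 drop P (Q beats it: A:9>5 B:9>6 C:8>6 D:9>6)
P2 drop R (Q beats it: A:9>8 B:9>3 C:8>3 D:9>6)
P2 drop S (Q beats it: A:9>1 B:9>3 C:8>5 D:9>7)
P1 drop A (B beats it: Q:8>5 T:10>7)
P1→{B,C,D} P2→{Q,T}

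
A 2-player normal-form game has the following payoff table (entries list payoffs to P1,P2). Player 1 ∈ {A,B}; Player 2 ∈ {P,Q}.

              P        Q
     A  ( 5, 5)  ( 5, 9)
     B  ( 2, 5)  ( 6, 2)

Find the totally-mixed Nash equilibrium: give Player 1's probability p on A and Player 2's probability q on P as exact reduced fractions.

P1 mixes 3/7 on A; P2 mixes 1/4 on P

P1 indiff ⇒ q·5+(1-q)·5 = q·2+(1-q)·6 ⇒ q(3) = (1-q)(1) ⇒ q = 1/4
P2 indiff ⇒ p·5+(1-p)·5 = p·9+(1-p)·2 ⇒ p(-4) = (1-p)(-3) ⇒ p = 3/7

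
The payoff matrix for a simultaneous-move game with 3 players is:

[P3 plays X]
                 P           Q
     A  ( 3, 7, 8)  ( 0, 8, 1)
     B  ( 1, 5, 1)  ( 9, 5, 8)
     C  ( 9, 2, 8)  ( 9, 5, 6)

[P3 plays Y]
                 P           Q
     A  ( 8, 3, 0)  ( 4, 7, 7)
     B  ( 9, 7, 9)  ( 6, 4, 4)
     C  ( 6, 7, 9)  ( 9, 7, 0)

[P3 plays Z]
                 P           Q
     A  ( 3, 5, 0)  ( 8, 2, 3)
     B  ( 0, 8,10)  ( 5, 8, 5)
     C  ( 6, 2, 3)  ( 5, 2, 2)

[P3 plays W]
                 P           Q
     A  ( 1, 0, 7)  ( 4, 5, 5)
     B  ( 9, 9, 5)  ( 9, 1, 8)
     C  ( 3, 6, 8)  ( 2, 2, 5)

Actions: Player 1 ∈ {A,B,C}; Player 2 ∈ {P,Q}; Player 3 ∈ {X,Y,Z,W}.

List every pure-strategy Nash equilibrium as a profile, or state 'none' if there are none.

(A,P,X): not NE [P1→C gives 9>3; P2→Q gives 8>7]
(A,P,Y): not NE [P1→B gives 9>8; P2→Q gives 7>3; P3→X gives 8>0]
(A,P,Z): not NE [P1→C gives 6>3; P3→X gives 8>0]
(A,P,W): not NE [P1→B gives 9>1; P2→Q gives 5>0; P3→X gives 8>7]
(A,Q,X): not NE [P1→C gives 9>0; P3→Y gives 7>1]
(A,Q,Y): not NE [P1→C gives 9>4]
(A,Q,Z): not NE [P2→P gives 5>2; P3→Y gives 7>3]
(A,Q,W): not NE [P1→B gives 9>4; P3→Y gives 7>5]
(B,P,X): not NE [P1→C gives 9>1; P3→Z gives 10>1]
(B,P,Y): not NE [P3→Z gives 10>9]
(B,P,Z): not NE [P1→C gives 6>0]
(B,P,W): not NE [P3→Z gives 10>5]
(B,Q,X): NE
(B,Q,Y): not NE [P1→C gives 9>6; P2→P gives 7>4; P3→W gives 8>4]
(B,Q,Z): not NE [P1→A gives 8>5; P3→W gives 8>5]
(B,Q,W): not NE [P2→P gives 9>1]
(C,P,X): not NE [P2→Q gives 5>2; P3→Y gives 9>8]
(C,P,Y): not NE [P1→B gives 9>6]
(C,P,Z): not NE [P3→Y gives 9>3]
(C,P,W): not NE [P1→B gives 9>3; P3→Y gives 9>8]
(C,Q,X): NE
(C,Q,Y): not NE [P3→X gives 6>0]
(C,Q,Z): not NE [P1→A gives 8>5; P3→X gives 6>2]
(C,Q,W): not NE [P1→B gives 9>2; P2→P gives 6>2; P3→X gives 6>5]

Nash profiles: (B,Q,X), (C,Q,X)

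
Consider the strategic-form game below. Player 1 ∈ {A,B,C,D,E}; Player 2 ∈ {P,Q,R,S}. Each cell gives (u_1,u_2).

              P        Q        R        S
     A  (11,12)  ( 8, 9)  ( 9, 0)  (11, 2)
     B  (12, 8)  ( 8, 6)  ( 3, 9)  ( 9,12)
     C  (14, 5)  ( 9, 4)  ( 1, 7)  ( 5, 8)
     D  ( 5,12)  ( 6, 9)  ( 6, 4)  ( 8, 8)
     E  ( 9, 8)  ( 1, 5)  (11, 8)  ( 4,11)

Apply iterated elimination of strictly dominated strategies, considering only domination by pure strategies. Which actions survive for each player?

P1 drop D (A beats it: P:11>5 Q:8>6 R:9>6 S:11>8)
P2 drop Q (P beats it: A:12>9 B:8>6 C:5>4 E:8>5)
P2 drop R (S beats it: A:2>0 B:12>9 C:8>7 E:11>8)
P1 drop E (A beats it: P:11>9 S:11>4)
P1→{A,B,C} P2→{P,S}

Remaining: P1:{A,B,C} P2:{P,S}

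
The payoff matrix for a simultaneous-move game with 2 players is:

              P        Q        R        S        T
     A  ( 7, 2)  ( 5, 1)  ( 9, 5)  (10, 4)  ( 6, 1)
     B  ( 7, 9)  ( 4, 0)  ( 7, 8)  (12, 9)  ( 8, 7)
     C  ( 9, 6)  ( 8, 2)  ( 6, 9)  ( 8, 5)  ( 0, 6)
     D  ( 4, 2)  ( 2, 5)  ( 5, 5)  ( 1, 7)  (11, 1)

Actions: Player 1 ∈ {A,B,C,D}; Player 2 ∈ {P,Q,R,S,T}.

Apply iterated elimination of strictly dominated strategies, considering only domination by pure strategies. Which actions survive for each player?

P2 drop Q (S beats it: A:4>1 B:9>0 C:5>2 D:7>5)
P2 drop T (R beats it: A:5>1 B:8>7 C:9>6 D:5>1)
P1 drop D (A beats it: P:7>4 R:9>5 S:10>1)
P1→{A,B,C} P2→{P,R,S}

Remaining: P1:{A,B,C} P2:{P,R,S}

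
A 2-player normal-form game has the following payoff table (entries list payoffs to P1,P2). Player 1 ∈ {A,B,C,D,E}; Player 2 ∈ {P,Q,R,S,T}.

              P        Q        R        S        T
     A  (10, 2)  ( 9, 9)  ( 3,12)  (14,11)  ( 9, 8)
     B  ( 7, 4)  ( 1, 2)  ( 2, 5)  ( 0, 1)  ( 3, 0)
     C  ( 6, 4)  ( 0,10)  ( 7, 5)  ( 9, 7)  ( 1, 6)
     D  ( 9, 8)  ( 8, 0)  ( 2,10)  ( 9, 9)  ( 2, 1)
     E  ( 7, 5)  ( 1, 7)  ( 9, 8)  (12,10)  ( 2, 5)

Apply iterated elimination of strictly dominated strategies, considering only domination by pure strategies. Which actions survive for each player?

P1 drop B (A beats it: P:10>7 Q:9>1 R:3>2 S:14>0 T:9>3)
P1 drop C (E beats it: P:7>6 Q:1>0 R:9>7 S:12>9 T:2>1)
P1 drop D (A beats it: P:10>9 Q:9>8 R:3>2 S:14>9 T:9>2)
P2 drop P (Q beats it: A:9>2 E:7>5)
P2 drop Q (R beats it: A:12>9 E:8>7)
P2 drop T (R beats it: A:12>8 E:8>5)
P1→{A,E} P2→{R,S}

Survivors P1:{A,E} P2:{R,S}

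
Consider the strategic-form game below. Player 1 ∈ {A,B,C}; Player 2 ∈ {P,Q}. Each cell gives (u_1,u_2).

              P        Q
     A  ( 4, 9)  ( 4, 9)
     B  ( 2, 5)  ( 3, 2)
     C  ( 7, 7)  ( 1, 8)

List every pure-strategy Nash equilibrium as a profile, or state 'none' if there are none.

PSNE = {(A,Q)}

(A,P): not NE [P1→C gives 7>4]
(A,Q): NE
(B,P): not NE [P1→C gives 7>2]
(B,Q): not NE [P1→A gives 4>3; P2→P gives 5>2]
(C,P): not NE [P2→Q gives 8>7]
(C,Q): not NE [P1→A gives 4>1]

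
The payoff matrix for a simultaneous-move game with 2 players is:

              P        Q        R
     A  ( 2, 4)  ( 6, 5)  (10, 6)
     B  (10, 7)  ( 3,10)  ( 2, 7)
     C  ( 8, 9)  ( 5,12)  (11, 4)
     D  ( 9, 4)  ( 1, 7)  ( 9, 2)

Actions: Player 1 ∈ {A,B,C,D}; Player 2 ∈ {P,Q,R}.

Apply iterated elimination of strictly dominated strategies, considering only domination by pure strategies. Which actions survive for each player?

IESDS → P1:{A,C} P2:{Q,R}

P2 drop P (Q beats it: A:5>4 B:10>7 C:12>9 D:7>4)
P1 drop B (A beats it: Q:6>3 R:10>2)
P1 drop D (A beats it: Q:6>1 R:10>9)
P1→{A,C} P2→{Q,R}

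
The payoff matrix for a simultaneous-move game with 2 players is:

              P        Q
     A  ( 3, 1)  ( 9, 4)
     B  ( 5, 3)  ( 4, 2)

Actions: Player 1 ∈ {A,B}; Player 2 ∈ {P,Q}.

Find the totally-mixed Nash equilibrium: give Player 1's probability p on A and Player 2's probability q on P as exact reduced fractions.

(p,q) = (1/4, 5/7)

P1 indiff ⇒ q·3+(1-q)·9 = q·5+(1-q)·4 ⇒ q(-2) = (1-q)(-5) ⇒ q = 5/7
P2 indiff ⇒ p·1+(1-p)·3 = p·4+(1-p)·2 ⇒ p(-3) = (1-p)(-1) ⇒ p = 1/4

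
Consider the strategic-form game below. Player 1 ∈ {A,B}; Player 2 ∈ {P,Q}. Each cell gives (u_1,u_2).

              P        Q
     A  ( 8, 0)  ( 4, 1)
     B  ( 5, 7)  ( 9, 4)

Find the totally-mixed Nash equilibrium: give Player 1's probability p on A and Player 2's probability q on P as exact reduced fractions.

P1 indiff ⇒ q·8+(1-q)·4 = q·5+(1-q)·9 ⇒ q(3) = (1-q)(5) ⇒ q = 5/8
P2 indiff ⇒ p·0+(1-p)·7 = p·1+(1-p)·4 ⇒ p(-1) = (1-p)(-3) ⇒ p = 3/4

(p,q) = (3/4, 5/8)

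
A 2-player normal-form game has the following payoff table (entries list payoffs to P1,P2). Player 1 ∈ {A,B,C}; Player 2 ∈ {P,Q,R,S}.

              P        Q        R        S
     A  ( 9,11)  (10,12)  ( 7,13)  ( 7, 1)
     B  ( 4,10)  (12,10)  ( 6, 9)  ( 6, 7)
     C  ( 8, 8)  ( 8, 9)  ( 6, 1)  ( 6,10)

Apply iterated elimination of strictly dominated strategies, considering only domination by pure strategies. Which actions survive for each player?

Survivors P1:{A,B} P2:{P,Q,R}

P1 drop C (A beats it: P:9>8 Q:10>8 R:7>6 S:7>6)
P2 drop S (P beats it: A:11>1 B:10>7)
P1→{A,B} P2→{P,Q,R}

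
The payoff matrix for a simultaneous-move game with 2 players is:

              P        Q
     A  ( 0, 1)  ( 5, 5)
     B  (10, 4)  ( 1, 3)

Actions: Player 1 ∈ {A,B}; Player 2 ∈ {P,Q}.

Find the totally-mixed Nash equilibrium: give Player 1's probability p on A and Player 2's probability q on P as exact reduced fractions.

P1 mixes 1/5 on A; P2 mixes 2/7 on P

P1 indiff ⇒ q·0+(1-q)·5 = q·10+(1-q)·1 ⇒ q(-10) = (1-q)(-4) ⇒ q = 2/7
P2 indiff ⇒ p·1+(1-p)·4 = p·5+(1-p)·3 ⇒ p(-4) = (1-p)(-1) ⇒ p = 1/5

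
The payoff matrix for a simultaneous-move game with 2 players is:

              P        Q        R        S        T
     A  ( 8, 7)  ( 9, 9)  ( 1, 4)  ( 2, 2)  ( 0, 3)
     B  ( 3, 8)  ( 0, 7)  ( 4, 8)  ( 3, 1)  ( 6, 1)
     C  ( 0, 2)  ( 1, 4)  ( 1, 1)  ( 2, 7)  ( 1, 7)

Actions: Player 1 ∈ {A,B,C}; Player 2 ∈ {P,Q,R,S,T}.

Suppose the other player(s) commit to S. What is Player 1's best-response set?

u_1(A vs S) = 2
u_1(B vs S) = 3
u_1(C vs S) = 2
max payoff 3 at {B}

P1 best: {B}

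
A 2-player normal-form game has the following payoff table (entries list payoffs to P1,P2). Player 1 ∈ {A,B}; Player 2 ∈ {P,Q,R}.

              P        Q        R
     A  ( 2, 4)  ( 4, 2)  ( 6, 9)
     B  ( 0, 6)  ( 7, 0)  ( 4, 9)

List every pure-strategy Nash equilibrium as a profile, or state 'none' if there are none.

(A,P): not NE [P2→R gives 9>4]
(A,Q): not NE [P1→B gives 7>4; P2→R gives 9>2]
(A,R): NE
(B,P): not NE [P1→A gives 2>0; P2→R gives 9>6]
(B,Q): not NE [P2→R gives 9>0]
(B,R): not NE [P1→A gives 6>4]

NE set: (A,R)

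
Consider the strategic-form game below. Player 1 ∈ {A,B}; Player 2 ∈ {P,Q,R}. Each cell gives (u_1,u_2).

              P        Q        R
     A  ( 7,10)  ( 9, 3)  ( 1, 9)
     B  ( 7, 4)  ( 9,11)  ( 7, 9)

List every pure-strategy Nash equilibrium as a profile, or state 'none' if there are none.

(A,P): NE
(A,Q): not NE [P2→P gives 10>3]
(A,R): not NE [P1→B gives 7>1; P2→P gives 10>9]
(B,P): not NE [P2→Q gives 11>4]
(B,Q): NE
(B,R): not NE [P2→Q gives 11>9]

Nash profiles: (A,P), (B,Q)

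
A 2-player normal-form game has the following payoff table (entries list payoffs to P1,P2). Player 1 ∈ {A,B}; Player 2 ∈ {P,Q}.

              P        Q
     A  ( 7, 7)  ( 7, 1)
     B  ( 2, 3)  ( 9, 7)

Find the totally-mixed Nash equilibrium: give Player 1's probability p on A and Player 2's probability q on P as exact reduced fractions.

p=2/5, q=2/7

P1 indiff ⇒ q·7+(1-q)·7 = q·2+(1-q)·9 ⇒ q(5) = (1-q)(2) ⇒ q = 2/7
P2 indiff ⇒ p·7+(1-p)·3 = p·1+(1-p)·7 ⇒ p(6) = (1-p)(4) ⇒ p = 2/5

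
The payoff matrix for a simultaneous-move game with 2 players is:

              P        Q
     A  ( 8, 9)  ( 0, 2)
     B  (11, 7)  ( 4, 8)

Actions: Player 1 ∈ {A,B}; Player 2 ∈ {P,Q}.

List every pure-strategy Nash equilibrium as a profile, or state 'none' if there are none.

NE set: (B,Q)

(A,P): not NE [P1→B gives 11>8]
(A,Q): not NE [P1→B gives 4>0; P2→P gives 9>2]
(B,P): not NE [P2→Q gives 8>7]
(B,Q): NE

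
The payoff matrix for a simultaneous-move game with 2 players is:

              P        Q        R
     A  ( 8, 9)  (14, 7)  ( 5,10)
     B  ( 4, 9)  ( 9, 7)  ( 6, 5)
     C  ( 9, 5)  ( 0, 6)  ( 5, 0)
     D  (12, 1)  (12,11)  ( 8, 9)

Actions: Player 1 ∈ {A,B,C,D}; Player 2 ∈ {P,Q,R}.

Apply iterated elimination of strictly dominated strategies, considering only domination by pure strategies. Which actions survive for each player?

P1 drop B (D beats it: P:12>4 Q:12>9 R:8>6)
P1 drop C (D beats it: P:12>9 Q:12>0 R:8>5)
P2 drop P (R beats it: A:10>9 D:9>1)
P1→{A,D} P2→{Q,R}

Survivors P1:{A,D} P2:{Q,R}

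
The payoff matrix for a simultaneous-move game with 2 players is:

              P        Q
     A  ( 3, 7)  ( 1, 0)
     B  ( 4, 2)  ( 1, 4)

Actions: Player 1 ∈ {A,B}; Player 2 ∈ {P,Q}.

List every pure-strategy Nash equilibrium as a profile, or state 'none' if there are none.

PSNE = {(B,Q)}

(A,P): not NE [P1→B gives 4>3]
(A,Q): not NE [P2→P gives 7>0]
(B,P): not NE [P2→Q gives 4>2]
(B,Q): NE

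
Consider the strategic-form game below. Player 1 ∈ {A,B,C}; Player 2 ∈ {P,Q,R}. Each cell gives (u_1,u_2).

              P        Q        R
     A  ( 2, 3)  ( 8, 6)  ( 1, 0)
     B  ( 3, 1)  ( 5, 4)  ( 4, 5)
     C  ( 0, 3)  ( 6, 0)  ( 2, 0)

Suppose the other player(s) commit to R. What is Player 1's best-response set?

P1 best: {B}

u_1(A vs R) = 1
u_1(B vs R) = 4
u_1(C vs R) = 2
max payoff 4 at {B}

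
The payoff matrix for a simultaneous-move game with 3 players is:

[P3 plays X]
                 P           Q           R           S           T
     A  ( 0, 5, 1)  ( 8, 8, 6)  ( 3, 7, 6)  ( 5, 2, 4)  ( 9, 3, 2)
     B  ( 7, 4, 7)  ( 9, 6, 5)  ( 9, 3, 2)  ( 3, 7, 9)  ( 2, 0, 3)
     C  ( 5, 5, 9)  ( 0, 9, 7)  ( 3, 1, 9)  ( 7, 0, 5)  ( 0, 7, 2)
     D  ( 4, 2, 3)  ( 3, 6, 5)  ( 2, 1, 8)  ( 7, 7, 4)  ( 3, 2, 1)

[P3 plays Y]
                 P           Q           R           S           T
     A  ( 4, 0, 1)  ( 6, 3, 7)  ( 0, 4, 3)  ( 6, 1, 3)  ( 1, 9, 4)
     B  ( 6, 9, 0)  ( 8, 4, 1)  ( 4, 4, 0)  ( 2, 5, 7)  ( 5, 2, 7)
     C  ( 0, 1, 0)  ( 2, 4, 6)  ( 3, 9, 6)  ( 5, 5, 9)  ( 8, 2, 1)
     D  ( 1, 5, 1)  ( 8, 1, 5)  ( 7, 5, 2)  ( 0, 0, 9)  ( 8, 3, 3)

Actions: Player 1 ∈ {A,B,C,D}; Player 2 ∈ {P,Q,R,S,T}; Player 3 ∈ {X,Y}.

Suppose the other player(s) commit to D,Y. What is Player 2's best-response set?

BR_2 = {P,R}

u_2(P vs D,Y) = 5
u_2(Q vs D,Y) = 1
u_2(R vs D,Y) = 5
u_2(S vs D,Y) = 0
u_2(T vs D,Y) = 3
max payoff 5 at {P,R}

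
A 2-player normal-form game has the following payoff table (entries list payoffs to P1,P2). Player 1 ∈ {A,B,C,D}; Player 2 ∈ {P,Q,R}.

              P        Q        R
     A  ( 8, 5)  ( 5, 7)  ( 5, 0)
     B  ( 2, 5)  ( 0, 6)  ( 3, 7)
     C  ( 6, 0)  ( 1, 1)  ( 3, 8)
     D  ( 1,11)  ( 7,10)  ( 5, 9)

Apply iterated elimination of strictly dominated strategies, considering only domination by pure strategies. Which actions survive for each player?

P1 drop B (A beats it: P:8>2 Q:5>0 R:5>3)
P1 drop C (A beats it: P:8>6 Q:5>1 R:5>3)
P2 drop R (P beats it: A:5>0 D:11>9)
P1→{A,D} P2→{P,Q}

Survivors P1:{A,D} P2:{P,Q}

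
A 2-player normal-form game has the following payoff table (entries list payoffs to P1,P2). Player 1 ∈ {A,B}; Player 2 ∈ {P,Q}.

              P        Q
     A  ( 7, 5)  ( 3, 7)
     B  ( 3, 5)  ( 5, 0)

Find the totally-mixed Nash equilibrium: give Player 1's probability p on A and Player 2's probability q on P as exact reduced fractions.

p=5/7, q=1/3

P1 indiff ⇒ q·7+(1-q)·3 = q·3+(1-q)·5 ⇒ q(4) = (1-q)(2) ⇒ q = 1/3
P2 indiff ⇒ p·5+(1-p)·5 = p·7+(1-p)·0 ⇒ p(-2) = (1-p)(-5) ⇒ p = 5/7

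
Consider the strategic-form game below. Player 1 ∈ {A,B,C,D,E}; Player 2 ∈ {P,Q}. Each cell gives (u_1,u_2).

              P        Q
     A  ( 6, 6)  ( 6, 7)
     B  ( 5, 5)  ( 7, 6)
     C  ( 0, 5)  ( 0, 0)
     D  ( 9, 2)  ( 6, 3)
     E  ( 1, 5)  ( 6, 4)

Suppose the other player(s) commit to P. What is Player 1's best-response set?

argmax u_1 = {D}

u_1(A vs P) = 6
u_1(B vs P) = 5
u_1(C vs P) = 0
u_1(D vs P) = 9
u_1(E vs P) = 1
max payoff 9 at {D}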